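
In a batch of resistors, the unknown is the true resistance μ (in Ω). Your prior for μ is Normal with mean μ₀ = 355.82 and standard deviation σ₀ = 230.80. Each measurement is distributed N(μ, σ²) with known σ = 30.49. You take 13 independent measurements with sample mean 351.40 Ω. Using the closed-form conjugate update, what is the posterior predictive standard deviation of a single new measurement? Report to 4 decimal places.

31.6395

For Normal data with known variance σ², a Normal(μ₀, σ₀²) prior on μ is conjugate. Posterior precision = 1/σ₀² + n/σ²; posterior mean is the precision-weighted average of μ₀ and x̄.
σ₀² = 230.80² = 53268.64, σ² = 30.49² = 929.6401; σ² + n·σ₀² = 929.6401 + 13·53268.64 = 693421.9601.
Posterior precision = 1/σ₀² + n/σ² = 1/53268.64 + 13/929.6401 = (σ² + n·σ₀²)/(σ₀²σ²) = 693421.9601/(53268.64·929.6401); posterior variance σₙ² = σ₀²σ²/(σ² + n·σ₀²) = 53268.64·929.6401/693421.9601 = 71.414906.
Predictive variance for one new observation = σₙ² + σ² = 53268.64·929.6401/693421.9601 + 929.6401 = σ²·(σ₀² + 693421.9601)/693421.9601 = 929.6401·746690.6001/693421.9601 = 1001.055006; SD = √(929.6401·746690.6001/693421.9601) = 31.6395.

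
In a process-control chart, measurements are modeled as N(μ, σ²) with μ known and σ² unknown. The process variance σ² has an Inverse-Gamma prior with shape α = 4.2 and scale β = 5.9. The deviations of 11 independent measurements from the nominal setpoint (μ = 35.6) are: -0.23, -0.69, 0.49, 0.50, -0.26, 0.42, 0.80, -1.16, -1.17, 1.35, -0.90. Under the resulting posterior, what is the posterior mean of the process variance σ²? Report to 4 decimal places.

With known mean μ and an Inverse-Gamma(α, β) prior on σ², the Normal likelihood is conjugate: posterior is Inv-Gamma(α + n/2, β + Σ(xᵢ−μ)²/2).
Σ(xᵢ−μ)² = (-0.23)² + (-0.69)² + (0.49)² + (0.50)² + (-0.26)² + (0.42)² + (0.80)² + (-1.16)² + (-1.17)² + (1.35)² + (-0.90)² = 7.2501.
Posterior: Inv-Gamma(4.2 + 11/2, 5.9 + 7.2501/2) = Inv-Gamma(9.70, 9.52505).
E[σ²|data] = β/(α−1) = 9.52505/8.70 = 1.0948.

1.0948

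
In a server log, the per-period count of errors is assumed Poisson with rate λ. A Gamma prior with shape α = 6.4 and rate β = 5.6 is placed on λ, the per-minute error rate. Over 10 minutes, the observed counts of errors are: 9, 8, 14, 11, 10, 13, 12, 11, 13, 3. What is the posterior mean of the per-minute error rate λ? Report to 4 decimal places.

7.0769

With a Gamma(shape α, rate β) prior, the Poisson likelihood is conjugate: the posterior is Gamma(α + ΣXᵢ, β + n).
Sum of counts S = 104 over n = 10 minutes.
Posterior: Gamma(α+S, β+n) = Gamma(6.4+104, 5.6+10) = Gamma(110.4, 15.6).
Posterior mean = α/β = 110.4/15.6 = 7.0769.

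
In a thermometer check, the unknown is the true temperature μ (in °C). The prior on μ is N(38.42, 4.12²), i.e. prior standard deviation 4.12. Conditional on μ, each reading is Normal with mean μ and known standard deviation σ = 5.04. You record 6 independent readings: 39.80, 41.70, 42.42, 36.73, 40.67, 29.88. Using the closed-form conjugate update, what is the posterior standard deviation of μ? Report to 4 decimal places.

For Normal data with known variance σ², a Normal(μ₀, σ₀²) prior on μ is conjugate. Posterior precision = 1/σ₀² + n/σ²; posterior mean is the precision-weighted average of μ₀ and x̄.
σ₀² = 4.12² = 16.9744, σ² = 5.04² = 25.4016; σ² + n·σ₀² = 25.4016 + 6·16.9744 = 127.248.
Posterior precision = 1/σ₀² + n/σ² = 1/16.9744 + 6/25.4016 = (σ² + n·σ₀²)/(σ₀²σ²) = 127.248/(16.9744·25.4016); posterior variance σₙ² = σ₀²σ²/(σ² + n·σ₀²) = 16.9744·25.4016/127.248 = 3.388477.
Posterior SD = √σₙ² = √(16.9744·25.4016/127.248) = 1.8408.

1.8408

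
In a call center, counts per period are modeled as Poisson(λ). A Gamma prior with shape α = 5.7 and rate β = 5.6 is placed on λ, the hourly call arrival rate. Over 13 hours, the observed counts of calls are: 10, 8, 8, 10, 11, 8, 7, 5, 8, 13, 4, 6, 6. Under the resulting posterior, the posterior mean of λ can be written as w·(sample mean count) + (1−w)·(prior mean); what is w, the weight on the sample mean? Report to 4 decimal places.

0.6989

With a Gamma(shape α, rate β) prior, the Poisson likelihood is conjugate: the posterior is Gamma(α + ΣXᵢ, β + n).
Posterior mean = (α₀+S)/(β₀+n) = [n/(β₀+n)]·(S/n) + [β₀/(β₀+n)]·(α₀/β₀), so only n and β₀ enter the weight.
Weight on data w = n/(β₀+n) = 13/(5.6+13) = 13/18.6 = 0.6989.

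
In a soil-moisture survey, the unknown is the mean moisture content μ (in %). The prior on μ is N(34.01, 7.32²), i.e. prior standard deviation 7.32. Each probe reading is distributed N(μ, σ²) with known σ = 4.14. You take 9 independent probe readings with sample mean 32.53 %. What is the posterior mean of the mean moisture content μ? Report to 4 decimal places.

32.5808

For Normal data with known variance σ², a Normal(μ₀, σ₀²) prior on μ is conjugate. Posterior precision = 1/σ₀² + n/σ²; posterior mean is the precision-weighted average of μ₀ and x̄.
n·x̄ = 9·32.53 = 292.77.
σ₀² = 7.32² = 53.5824, σ² = 4.14² = 17.1396; σ² + n·σ₀² = 17.1396 + 9·53.5824 = 499.3812.
Posterior mean = (μ₀/σ₀² + n·x̄/σ²)/(1/σ₀² + n/σ²) = (σ²·μ₀ + σ₀²·n·x̄)/(σ² + n·σ₀²) = (17.1396·34.01 + 53.5824·292.77)/499.3812 = 16270.237044/499.3812 = 32.5808.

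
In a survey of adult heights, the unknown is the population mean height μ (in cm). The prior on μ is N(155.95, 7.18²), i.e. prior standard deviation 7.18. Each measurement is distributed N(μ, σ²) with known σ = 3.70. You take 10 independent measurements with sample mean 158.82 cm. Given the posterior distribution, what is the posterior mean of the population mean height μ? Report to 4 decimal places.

158.7458

For Normal data with known variance σ², a Normal(μ₀, σ₀²) prior on μ is conjugate. Posterior precision = 1/σ₀² + n/σ²; posterior mean is the precision-weighted average of μ₀ and x̄.
n·x̄ = 10·158.82 = 1588.2.
σ₀² = 7.18² = 51.5524, σ² = 3.70² = 13.69; σ² + n·σ₀² = 13.69 + 10·51.5524 = 529.214.
Posterior mean = (μ₀/σ₀² + n·x̄/σ²)/(1/σ₀² + n/σ²) = (σ²·μ₀ + σ₀²·n·x̄)/(σ² + n·σ₀²) = (13.69·155.95 + 51.5524·1588.2)/529.214 = 84010.47718/529.214 = 158.7458.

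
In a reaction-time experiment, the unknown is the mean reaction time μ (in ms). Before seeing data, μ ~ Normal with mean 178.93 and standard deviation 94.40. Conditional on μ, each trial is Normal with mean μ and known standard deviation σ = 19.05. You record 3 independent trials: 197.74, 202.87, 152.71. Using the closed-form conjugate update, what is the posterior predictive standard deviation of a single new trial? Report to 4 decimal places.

For Normal data with known variance σ², a Normal(μ₀, σ₀²) prior on μ is conjugate. Posterior precision = 1/σ₀² + n/σ²; posterior mean is the precision-weighted average of μ₀ and x̄.
σ₀² = 94.40² = 8911.36, σ² = 19.05² = 362.9025; σ² + n·σ₀² = 362.9025 + 3·8911.36 = 27096.9825.
Posterior precision = 1/σ₀² + n/σ² = 1/8911.36 + 3/362.9025 = (σ² + n·σ₀²)/(σ₀²σ²) = 27096.9825/(8911.36·362.9025); posterior variance σₙ² = σ₀²σ²/(σ² + n·σ₀²) = 8911.36·362.9025/27096.9825 = 119.347415.
Predictive variance for one new observation = σₙ² + σ² = 8911.36·362.9025/27096.9825 + 362.9025 = σ²·(σ₀² + 27096.9825)/27096.9825 = 362.9025·36008.3425/27096.9825 = 482.249915; SD = √(362.9025·36008.3425/27096.9825) = 21.9602.

21.9602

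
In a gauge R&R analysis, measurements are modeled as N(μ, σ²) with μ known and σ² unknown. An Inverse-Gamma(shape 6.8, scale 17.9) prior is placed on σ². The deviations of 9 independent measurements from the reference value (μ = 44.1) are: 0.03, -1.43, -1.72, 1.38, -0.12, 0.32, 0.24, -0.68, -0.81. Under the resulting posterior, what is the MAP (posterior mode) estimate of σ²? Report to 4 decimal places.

1.7887

With known mean μ and an Inverse-Gamma(α, β) prior on σ², the Normal likelihood is conjugate: posterior is Inv-Gamma(α + n/2, β + Σ(xᵢ−μ)²/2).
Σ(xᵢ−μ)² = (0.03)² + (-1.43)² + (-1.72)² + (1.38)² + (-0.12)² + (0.32)² + (0.24)² + (-0.68)² + (-0.81)² = 8.2015.
Posterior: Inv-Gamma(6.8 + 9/2, 17.9 + 8.2015/2) = Inv-Gamma(11.30, 22.00075).
Mode = β/(α+1) = 22.00075/12.30 = 1.7887.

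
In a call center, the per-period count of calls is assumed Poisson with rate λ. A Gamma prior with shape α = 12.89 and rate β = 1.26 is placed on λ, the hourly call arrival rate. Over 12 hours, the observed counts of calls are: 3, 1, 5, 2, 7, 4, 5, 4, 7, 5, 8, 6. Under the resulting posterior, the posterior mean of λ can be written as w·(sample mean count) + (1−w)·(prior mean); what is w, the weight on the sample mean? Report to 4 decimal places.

0.9050

With a Gamma(shape α, rate β) prior, the Poisson likelihood is conjugate: the posterior is Gamma(α + ΣXᵢ, β + n).
Posterior mean = (α₀+S)/(β₀+n) = [n/(β₀+n)]·(S/n) + [β₀/(β₀+n)]·(α₀/β₀), so only n and β₀ enter the weight.
Weight on data w = n/(β₀+n) = 12/(1.26+12) = 12/13.26 = 0.9050.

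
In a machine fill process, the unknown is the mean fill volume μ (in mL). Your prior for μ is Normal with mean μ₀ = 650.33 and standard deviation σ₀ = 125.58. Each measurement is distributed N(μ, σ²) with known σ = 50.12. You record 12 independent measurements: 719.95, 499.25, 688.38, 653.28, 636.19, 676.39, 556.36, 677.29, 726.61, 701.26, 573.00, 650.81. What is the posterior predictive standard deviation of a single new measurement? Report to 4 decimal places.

For Normal data with known variance σ², a Normal(μ₀, σ₀²) prior on μ is conjugate. Posterior precision = 1/σ₀² + n/σ²; posterior mean is the precision-weighted average of μ₀ and x̄.
σ₀² = 125.58² = 15770.3364, σ² = 50.12² = 2512.0144; σ² + n·σ₀² = 2512.0144 + 12·15770.3364 = 191756.0512.
Posterior precision = 1/σ₀² + n/σ² = 1/15770.3364 + 12/2512.0144 = (σ² + n·σ₀²)/(σ₀²σ²) = 191756.0512/(15770.3364·2512.0144); posterior variance σₙ² = σ₀²σ²/(σ² + n·σ₀²) = 15770.3364·2512.0144/191756.0512 = 206.592240.
Predictive variance for one new observation = σₙ² + σ² = 15770.3364·2512.0144/191756.0512 + 2512.0144 = σ²·(σ₀² + 191756.0512)/191756.0512 = 2512.0144·207526.3876/191756.0512 = 2718.606640; SD = √(2512.0144·207526.3876/191756.0512) = 52.1403.

52.1403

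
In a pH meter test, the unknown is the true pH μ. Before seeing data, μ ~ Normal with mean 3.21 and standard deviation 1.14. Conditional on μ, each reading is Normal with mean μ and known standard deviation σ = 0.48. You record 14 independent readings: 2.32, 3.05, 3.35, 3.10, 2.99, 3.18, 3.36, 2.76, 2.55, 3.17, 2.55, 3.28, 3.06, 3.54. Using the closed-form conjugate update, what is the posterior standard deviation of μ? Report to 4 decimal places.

0.1275

For Normal data with known variance σ², a Normal(μ₀, σ₀²) prior on μ is conjugate. Posterior precision = 1/σ₀² + n/σ²; posterior mean is the precision-weighted average of μ₀ and x̄.
σ₀² = 1.14² = 1.2996, σ² = 0.48² = 0.2304; σ² + n·σ₀² = 0.2304 + 14·1.2996 = 18.4248.
Posterior precision = 1/σ₀² + n/σ² = 1/1.2996 + 14/0.2304 = (σ² + n·σ₀²)/(σ₀²σ²) = 18.4248/(1.2996·0.2304); posterior variance σₙ² = σ₀²σ²/(σ² + n·σ₀²) = 1.2996·0.2304/18.4248 = 0.016251.
Posterior SD = √σₙ² = √(1.2996·0.2304/18.4248) = 0.1275.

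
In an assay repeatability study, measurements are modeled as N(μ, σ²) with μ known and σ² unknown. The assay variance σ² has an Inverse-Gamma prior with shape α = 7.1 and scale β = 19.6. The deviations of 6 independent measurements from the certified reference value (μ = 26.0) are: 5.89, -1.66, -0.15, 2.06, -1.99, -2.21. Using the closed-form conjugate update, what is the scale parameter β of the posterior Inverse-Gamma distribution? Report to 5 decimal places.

With known mean μ and an Inverse-Gamma(α, β) prior on σ², the Normal likelihood is conjugate: posterior is Inv-Gamma(α + n/2, β + Σ(xᵢ−μ)²/2).
Σ(xᵢ−μ)² = (5.89)² + (-1.66)² + (-0.15)² + (2.06)² + (-1.99)² + (-2.21)² = 50.5580.
Posterior: Inv-Gamma(7.1 + 6/2, 19.6 + 50.5580/2) = Inv-Gamma(10.10, 44.87900).
Posterior β = 44.87900.

44.87900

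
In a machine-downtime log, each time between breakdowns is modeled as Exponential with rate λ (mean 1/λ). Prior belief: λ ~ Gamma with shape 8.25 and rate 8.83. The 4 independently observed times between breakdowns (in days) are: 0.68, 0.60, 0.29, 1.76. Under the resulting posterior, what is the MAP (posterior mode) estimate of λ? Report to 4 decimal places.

0.9252

With a Gamma(shape α, rate β) prior on the exponential rate λ, the posterior after n observations with total T = Σxᵢ is Gamma(α+n, β+T).
Sum of observations T = 3.33 days; n = 4.
Posterior: Gamma(8.25+4, 8.83+3.33) = Gamma(12.25, 12.16).
Mode = (α−1)/β = 0.9252.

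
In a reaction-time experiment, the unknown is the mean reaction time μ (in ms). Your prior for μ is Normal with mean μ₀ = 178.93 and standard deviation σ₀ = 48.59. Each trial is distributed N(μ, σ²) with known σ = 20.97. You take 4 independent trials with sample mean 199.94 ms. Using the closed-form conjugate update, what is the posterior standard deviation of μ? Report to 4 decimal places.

10.2491

For Normal data with known variance σ², a Normal(μ₀, σ₀²) prior on μ is conjugate. Posterior precision = 1/σ₀² + n/σ²; posterior mean is the precision-weighted average of μ₀ and x̄.
σ₀² = 48.59² = 2360.9881, σ² = 20.97² = 439.7409; σ² + n·σ₀² = 439.7409 + 4·2360.9881 = 9883.6933.
Posterior precision = 1/σ₀² + n/σ² = 1/2360.9881 + 4/439.7409 = (σ² + n·σ₀²)/(σ₀²σ²) = 9883.6933/(2360.9881·439.7409); posterior variance σₙ² = σ₀²σ²/(σ² + n·σ₀²) = 2360.9881·439.7409/9883.6933 = 105.044036.
Posterior SD = √σₙ² = √(2360.9881·439.7409/9883.6933) = 10.2491.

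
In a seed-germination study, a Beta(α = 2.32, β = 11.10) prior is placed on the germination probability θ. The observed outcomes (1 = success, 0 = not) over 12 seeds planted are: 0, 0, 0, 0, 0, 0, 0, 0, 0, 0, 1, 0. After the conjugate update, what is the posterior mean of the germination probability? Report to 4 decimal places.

0.1306

The Beta prior is conjugate to a Binomial/Bernoulli likelihood; the update adds successes to α and failures to β.
Posterior: Beta(α+k, β+n−k) = Beta(2.32+1, 11.10+11) = Beta(3.32, 22.10).
Posterior mean = α/(α+β) = 3.32/25.42 = 0.1306.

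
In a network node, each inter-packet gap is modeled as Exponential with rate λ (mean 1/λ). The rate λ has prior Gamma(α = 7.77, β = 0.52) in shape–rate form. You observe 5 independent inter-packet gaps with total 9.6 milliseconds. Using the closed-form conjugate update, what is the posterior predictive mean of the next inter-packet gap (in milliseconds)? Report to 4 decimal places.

With a Gamma(shape α, rate β) prior on the exponential rate λ, the posterior after n observations with total T = Σxᵢ is Gamma(α+n, β+T).
Posterior: Gamma(7.77+5, 0.52+9.6) = Gamma(12.77, 10.12).
The predictive distribution for the next observation is Lomax; its mean is β/(α−1) = 10.12/11.77 = 0.8598.

0.8598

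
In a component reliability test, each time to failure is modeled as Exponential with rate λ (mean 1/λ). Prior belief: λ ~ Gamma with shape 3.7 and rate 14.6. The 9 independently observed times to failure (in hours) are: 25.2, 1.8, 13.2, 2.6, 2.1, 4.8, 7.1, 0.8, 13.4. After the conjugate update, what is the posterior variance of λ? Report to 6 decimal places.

With a Gamma(shape α, rate β) prior on the exponential rate λ, the posterior after n observations with total T = Σxᵢ is Gamma(α+n, β+T).
Sum of observations T = 71.0 hours; n = 9.
Posterior: Gamma(3.7+9, 14.6+71.0) = Gamma(12.7, 85.6).
Var = α/β² = 0.001733.

0.001733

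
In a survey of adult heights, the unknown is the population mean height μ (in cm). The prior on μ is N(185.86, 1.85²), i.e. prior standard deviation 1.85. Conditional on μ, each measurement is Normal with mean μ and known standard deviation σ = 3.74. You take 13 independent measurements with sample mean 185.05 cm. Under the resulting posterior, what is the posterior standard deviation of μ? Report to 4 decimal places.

For Normal data with known variance σ², a Normal(μ₀, σ₀²) prior on μ is conjugate. Posterior precision = 1/σ₀² + n/σ²; posterior mean is the precision-weighted average of μ₀ and x̄.
σ₀² = 1.85² = 3.4225, σ² = 3.74² = 13.9876; σ² + n·σ₀² = 13.9876 + 13·3.4225 = 58.4801.
Posterior precision = 1/σ₀² + n/σ² = 1/3.4225 + 13/13.9876 = (σ² + n·σ₀²)/(σ₀²σ²) = 58.4801/(3.4225·13.9876); posterior variance σₙ² = σ₀²σ²/(σ² + n·σ₀²) = 3.4225·13.9876/58.4801 = 0.818613.
Posterior SD = √σₙ² = √(3.4225·13.9876/58.4801) = 0.9048.

0.9048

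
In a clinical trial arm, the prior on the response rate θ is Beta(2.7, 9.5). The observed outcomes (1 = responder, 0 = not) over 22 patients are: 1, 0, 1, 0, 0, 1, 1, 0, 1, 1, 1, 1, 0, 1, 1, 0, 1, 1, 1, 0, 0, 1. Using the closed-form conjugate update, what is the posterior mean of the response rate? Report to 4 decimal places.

0.4883

The Beta prior is conjugate to a Binomial/Bernoulli likelihood; the update adds successes to α and failures to β.
Posterior: Beta(α+k, β+n−k) = Beta(2.7+14, 9.5+8) = Beta(16.7, 17.5).
Posterior mean = α/(α+β) = 16.7/34.2 = 0.4883.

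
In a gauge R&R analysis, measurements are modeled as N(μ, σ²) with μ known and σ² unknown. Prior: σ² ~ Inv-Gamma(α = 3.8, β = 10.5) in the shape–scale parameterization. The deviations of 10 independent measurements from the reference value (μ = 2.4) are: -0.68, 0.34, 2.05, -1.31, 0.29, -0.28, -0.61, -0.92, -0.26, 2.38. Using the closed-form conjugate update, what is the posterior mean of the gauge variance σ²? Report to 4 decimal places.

2.2186

With known mean μ and an Inverse-Gamma(α, β) prior on σ², the Normal likelihood is conjugate: posterior is Inv-Gamma(α + n/2, β + Σ(xᵢ−μ)²/2).
Σ(xᵢ−μ)² = (-0.68)² + (0.34)² + (2.05)² + (-1.31)² + (0.29)² + (-0.28)² + (-0.61)² + (-0.92)² + (-0.26)² + (2.38)² = 13.6096.
Posterior: Inv-Gamma(3.8 + 10/2, 10.5 + 13.6096/2) = Inv-Gamma(8.80, 17.30480).
E[σ²|data] = β/(α−1) = 17.30480/7.80 = 2.2186.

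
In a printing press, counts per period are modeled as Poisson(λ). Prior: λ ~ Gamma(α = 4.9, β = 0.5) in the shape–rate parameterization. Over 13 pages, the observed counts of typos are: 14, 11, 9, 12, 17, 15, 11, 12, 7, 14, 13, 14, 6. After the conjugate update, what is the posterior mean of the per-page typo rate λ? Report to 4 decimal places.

With a Gamma(shape α, rate β) prior, the Poisson likelihood is conjugate: the posterior is Gamma(α + ΣXᵢ, β + n).
Sum of counts S = 155 over n = 13 pages.
Posterior: Gamma(α+S, β+n) = Gamma(4.9+155, 0.5+13) = Gamma(159.9, 13.5).
Posterior mean = α/β = 159.9/13.5 = 11.8444.

11.8444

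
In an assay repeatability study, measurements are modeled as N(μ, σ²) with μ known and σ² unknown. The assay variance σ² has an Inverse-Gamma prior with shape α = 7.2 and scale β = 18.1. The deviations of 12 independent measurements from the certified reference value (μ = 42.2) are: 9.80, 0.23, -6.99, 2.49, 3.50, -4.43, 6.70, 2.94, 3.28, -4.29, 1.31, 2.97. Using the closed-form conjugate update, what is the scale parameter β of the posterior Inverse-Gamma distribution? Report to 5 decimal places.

With known mean μ and an Inverse-Gamma(α, β) prior on σ², the Normal likelihood is conjugate: posterior is Inv-Gamma(α + n/2, β + Σ(xᵢ−μ)²/2).
Σ(xᵢ−μ)² = (9.80)² + (0.23)² + (-6.99)² + (2.49)² + (3.50)² + (-4.43)² + (6.70)² + (2.94)² + (3.28)² + (-4.29)² + (1.31)² + (2.97)² = 276.2611.
Posterior: Inv-Gamma(7.2 + 12/2, 18.1 + 276.2611/2) = Inv-Gamma(13.20, 156.23055).
Posterior β = 156.23055.

156.23055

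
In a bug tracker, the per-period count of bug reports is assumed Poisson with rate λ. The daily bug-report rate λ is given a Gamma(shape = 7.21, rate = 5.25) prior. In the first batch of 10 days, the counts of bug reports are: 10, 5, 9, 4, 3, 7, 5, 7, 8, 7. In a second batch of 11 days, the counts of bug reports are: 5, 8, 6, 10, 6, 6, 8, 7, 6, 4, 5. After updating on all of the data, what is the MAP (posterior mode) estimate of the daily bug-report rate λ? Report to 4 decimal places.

5.4175

With a Gamma(shape α, rate β) prior, the Poisson likelihood is conjugate: the posterior is Gamma(α + ΣXᵢ, β + n).
Batch 1: sum of counts S = 65 over n = 10 days.
After batch 1: Gamma(α+S, β+n) = Gamma(7.21+65, 5.25+10) = Gamma(72.21, 15.25).
Batch 2: sum of counts S = 71 over n = 11 days.
After batch 2: Gamma(α+S, β+n) = Gamma(72.21+71, 15.25+11) = Gamma(143.21, 26.25).
Mode of Gamma(α,β) for α≥1 is (α−1)/β = 142.21/26.25 = 5.4175.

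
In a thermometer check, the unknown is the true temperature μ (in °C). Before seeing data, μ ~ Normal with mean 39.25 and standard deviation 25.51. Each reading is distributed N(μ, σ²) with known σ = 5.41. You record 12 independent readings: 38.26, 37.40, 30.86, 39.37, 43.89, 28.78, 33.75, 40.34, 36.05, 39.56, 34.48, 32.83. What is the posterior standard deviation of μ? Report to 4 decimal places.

1.5588

For Normal data with known variance σ², a Normal(μ₀, σ₀²) prior on μ is conjugate. Posterior precision = 1/σ₀² + n/σ²; posterior mean is the precision-weighted average of μ₀ and x̄.
σ₀² = 25.51² = 650.7601, σ² = 5.41² = 29.2681; σ² + n·σ₀² = 29.2681 + 12·650.7601 = 7838.3893.
Posterior precision = 1/σ₀² + n/σ² = 1/650.7601 + 12/29.2681 = (σ² + n·σ₀²)/(σ₀²σ²) = 7838.3893/(650.7601·29.2681); posterior variance σₙ² = σ₀²σ²/(σ² + n·σ₀²) = 650.7601·29.2681/7838.3893 = 2.429901.
Posterior SD = √σₙ² = √(650.7601·29.2681/7838.3893) = 1.5588.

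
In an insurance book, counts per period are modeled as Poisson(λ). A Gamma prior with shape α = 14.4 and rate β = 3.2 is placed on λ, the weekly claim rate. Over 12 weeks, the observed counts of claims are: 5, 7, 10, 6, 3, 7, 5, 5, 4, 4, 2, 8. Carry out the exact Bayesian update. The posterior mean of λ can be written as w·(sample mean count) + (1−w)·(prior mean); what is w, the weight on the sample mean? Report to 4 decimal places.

With a Gamma(shape α, rate β) prior, the Poisson likelihood is conjugate: the posterior is Gamma(α + ΣXᵢ, β + n).
Posterior mean = (α₀+S)/(β₀+n) = [n/(β₀+n)]·(S/n) + [β₀/(β₀+n)]·(α₀/β₀), so only n and β₀ enter the weight.
Weight on data w = n/(β₀+n) = 12/(3.2+12) = 12/15.2 = 0.7895.

0.7895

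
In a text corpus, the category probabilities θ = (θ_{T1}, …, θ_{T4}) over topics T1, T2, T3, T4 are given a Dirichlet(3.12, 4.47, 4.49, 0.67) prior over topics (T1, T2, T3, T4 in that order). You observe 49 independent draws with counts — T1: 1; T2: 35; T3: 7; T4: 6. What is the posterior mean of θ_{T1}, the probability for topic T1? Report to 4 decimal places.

0.0667

The Dirichlet prior is conjugate to the Multinomial likelihood: each posterior αⱼ = prior αⱼ + observed count nⱼ.
Posterior concentration: (4.12, 39.47, 11.49, 6.67), total = 61.75.
E[θ_{T1}|data] = α_{T1}/Σα = 4.12/61.75 = 0.0667.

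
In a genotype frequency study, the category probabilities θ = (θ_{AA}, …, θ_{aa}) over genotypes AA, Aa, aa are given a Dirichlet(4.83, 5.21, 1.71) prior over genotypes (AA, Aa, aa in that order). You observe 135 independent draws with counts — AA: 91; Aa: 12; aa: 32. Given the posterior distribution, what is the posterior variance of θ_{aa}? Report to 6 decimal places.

The Dirichlet prior is conjugate to the Multinomial likelihood: each posterior αⱼ = prior αⱼ + observed count nⱼ.
Posterior concentration: (95.83, 17.21, 33.71), total = 146.75.
Var[θ_j] = α_j(Σα−α_j)/((Σα)²(Σα+1)) = 33.71·113.04/(146.75²·147.75) = 0.001198.

0.001198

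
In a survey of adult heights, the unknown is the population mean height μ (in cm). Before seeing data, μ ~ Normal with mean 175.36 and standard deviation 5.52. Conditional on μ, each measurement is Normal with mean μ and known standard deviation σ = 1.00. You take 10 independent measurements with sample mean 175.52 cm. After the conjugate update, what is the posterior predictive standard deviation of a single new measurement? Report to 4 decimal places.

For Normal data with known variance σ², a Normal(μ₀, σ₀²) prior on μ is conjugate. Posterior precision = 1/σ₀² + n/σ²; posterior mean is the precision-weighted average of μ₀ and x̄.
σ₀² = 5.52² = 30.4704, σ² = 1.00² = 1; σ² + n·σ₀² = 1 + 10·30.4704 = 305.704.
Posterior precision = 1/σ₀² + n/σ² = 1/30.4704 + 10/1 = (σ² + n·σ₀²)/(σ₀²σ²) = 305.704/(30.4704·1); posterior variance σₙ² = σ₀²σ²/(σ² + n·σ₀²) = 30.4704·1/305.704 = 0.099673.
Predictive variance for one new observation = σₙ² + σ² = 30.4704·1/305.704 + 1 = σ²·(σ₀² + 305.704)/305.704 = 1·336.1744/305.704 = 1.099673; SD = √(1·336.1744/305.704) = 1.0487.

1.0487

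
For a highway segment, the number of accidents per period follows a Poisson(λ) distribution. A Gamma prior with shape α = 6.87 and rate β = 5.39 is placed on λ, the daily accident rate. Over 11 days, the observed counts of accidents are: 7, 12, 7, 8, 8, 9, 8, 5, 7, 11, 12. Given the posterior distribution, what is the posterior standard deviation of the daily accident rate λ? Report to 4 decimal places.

0.6128

With a Gamma(shape α, rate β) prior, the Poisson likelihood is conjugate: the posterior is Gamma(α + ΣXᵢ, β + n).
Sum of counts S = 94 over n = 11 days.
Posterior: Gamma(α+S, β+n) = Gamma(6.87+94, 5.39+11) = Gamma(100.87, 16.39).
SD = √α/β = √100.87/16.39 = 0.6128.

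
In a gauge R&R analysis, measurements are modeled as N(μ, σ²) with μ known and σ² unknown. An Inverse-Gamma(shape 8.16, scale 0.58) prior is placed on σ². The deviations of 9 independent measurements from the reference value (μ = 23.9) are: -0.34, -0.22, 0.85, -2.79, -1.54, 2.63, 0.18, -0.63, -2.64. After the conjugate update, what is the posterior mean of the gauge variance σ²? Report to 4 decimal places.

1.1371

With known mean μ and an Inverse-Gamma(α, β) prior on σ², the Normal likelihood is conjugate: posterior is Inv-Gamma(α + n/2, β + Σ(xᵢ−μ)²/2).
Σ(xᵢ−μ)² = (-0.34)² + (-0.22)² + (0.85)² + (-2.79)² + (-1.54)² + (2.63)² + (0.18)² + (-0.63)² + (-2.64)² = 25.3580.
Posterior: Inv-Gamma(8.16 + 9/2, 0.58 + 25.3580/2) = Inv-Gamma(12.66, 13.25900).
E[σ²|data] = β/(α−1) = 13.25900/11.66 = 1.1371.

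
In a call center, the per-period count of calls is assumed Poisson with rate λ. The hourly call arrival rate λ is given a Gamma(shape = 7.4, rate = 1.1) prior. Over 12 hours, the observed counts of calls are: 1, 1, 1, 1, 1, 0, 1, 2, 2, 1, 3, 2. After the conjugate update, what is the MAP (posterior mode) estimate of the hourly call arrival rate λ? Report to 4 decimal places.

1.7099

With a Gamma(shape α, rate β) prior, the Poisson likelihood is conjugate: the posterior is Gamma(α + ΣXᵢ, β + n).
Sum of counts S = 16 over n = 12 hours.
Posterior: Gamma(α+S, β+n) = Gamma(7.4+16, 1.1+12) = Gamma(23.4, 13.1).
Mode of Gamma(α,β) for α≥1 is (α−1)/β = 22.4/13.1 = 1.7099.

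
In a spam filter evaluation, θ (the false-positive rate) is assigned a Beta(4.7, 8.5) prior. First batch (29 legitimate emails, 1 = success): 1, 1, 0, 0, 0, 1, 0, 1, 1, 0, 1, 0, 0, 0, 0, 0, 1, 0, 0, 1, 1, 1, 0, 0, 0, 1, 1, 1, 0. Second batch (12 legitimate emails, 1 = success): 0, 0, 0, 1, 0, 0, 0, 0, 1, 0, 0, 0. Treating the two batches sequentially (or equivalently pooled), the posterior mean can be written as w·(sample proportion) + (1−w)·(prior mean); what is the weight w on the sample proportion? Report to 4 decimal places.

The Beta prior is conjugate to a Binomial/Bernoulli likelihood; the update adds successes to α and failures to β.
Total number of legitimate emails: n = 29 + 12 = 41.
Posterior mean = (α₀+k)/(α₀+β₀+n) = [n/(α₀+β₀+n)]·(k/n) + [(α₀+β₀)/(α₀+β₀+n)]·α₀/(α₀+β₀), so only n and the prior enter the weight.
The weight on the data is w = n/(α₀+β₀+n) = 41/(4.7+8.5+41) = 41/54.2 = 0.7565.

0.7565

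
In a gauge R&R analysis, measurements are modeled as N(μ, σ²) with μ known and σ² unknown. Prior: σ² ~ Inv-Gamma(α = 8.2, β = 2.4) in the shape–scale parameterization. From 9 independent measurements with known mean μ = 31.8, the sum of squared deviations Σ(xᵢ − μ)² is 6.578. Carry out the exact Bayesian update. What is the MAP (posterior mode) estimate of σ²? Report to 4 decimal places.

With known mean μ and an Inverse-Gamma(α, β) prior on σ², the Normal likelihood is conjugate: posterior is Inv-Gamma(α + n/2, β + Σ(xᵢ−μ)²/2).
Posterior: Inv-Gamma(8.2 + 9/2, 2.4 + 6.578/2) = Inv-Gamma(12.70, 5.6890).
Mode = β/(α+1) = 5.6890/13.70 = 0.4153.

0.4153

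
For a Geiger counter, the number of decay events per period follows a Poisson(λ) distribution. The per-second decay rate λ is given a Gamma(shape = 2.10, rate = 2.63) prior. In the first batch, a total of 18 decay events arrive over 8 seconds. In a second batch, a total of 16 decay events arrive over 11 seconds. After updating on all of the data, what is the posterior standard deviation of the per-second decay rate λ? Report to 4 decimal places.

0.2778

With a Gamma(shape α, rate β) prior, the Poisson likelihood is conjugate: the posterior is Gamma(α + ΣXᵢ, β + n).
After batch 1: Gamma(α+S, β+n) = Gamma(2.10+18, 2.63+8) = Gamma(20.10, 10.63).
After batch 2: Gamma(α+S, β+n) = Gamma(20.10+16, 10.63+11) = Gamma(36.10, 21.63).
SD = √α/β = √36.10/21.63 = 0.2778.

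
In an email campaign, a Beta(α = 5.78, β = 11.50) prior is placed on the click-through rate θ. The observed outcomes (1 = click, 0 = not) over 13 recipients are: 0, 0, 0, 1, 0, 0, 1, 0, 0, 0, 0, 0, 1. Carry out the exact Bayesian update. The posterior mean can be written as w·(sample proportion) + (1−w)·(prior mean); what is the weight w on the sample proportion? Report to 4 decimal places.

The Beta prior is conjugate to a Binomial/Bernoulli likelihood; the update adds successes to α and failures to β.
Posterior mean = (α₀+k)/(α₀+β₀+n) = [n/(α₀+β₀+n)]·(k/n) + [(α₀+β₀)/(α₀+β₀+n)]·α₀/(α₀+β₀), so only n and the prior enter the weight.
The weight on the data is w = n/(α₀+β₀+n) = 13/(5.78+11.50+13) = 13/30.28 = 0.4293.

0.4293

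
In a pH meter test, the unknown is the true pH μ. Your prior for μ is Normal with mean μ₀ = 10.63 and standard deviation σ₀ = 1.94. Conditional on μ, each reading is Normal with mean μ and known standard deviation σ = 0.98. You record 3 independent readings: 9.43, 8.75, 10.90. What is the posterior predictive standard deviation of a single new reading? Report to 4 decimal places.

1.1205

For Normal data with known variance σ², a Normal(μ₀, σ₀²) prior on μ is conjugate. Posterior precision = 1/σ₀² + n/σ²; posterior mean is the precision-weighted average of μ₀ and x̄.
σ₀² = 1.94² = 3.7636, σ² = 0.98² = 0.9604; σ² + n·σ₀² = 0.9604 + 3·3.7636 = 12.2512.
Posterior precision = 1/σ₀² + n/σ² = 1/3.7636 + 3/0.9604 = (σ² + n·σ₀²)/(σ₀²σ²) = 12.2512/(3.7636·0.9604); posterior variance σₙ² = σ₀²σ²/(σ² + n·σ₀²) = 3.7636·0.9604/12.2512 = 0.295037.
Predictive variance for one new observation = σₙ² + σ² = 3.7636·0.9604/12.2512 + 0.9604 = σ²·(σ₀² + 12.2512)/12.2512 = 0.9604·16.0148/12.2512 = 1.255437; SD = √(0.9604·16.0148/12.2512) = 1.1205.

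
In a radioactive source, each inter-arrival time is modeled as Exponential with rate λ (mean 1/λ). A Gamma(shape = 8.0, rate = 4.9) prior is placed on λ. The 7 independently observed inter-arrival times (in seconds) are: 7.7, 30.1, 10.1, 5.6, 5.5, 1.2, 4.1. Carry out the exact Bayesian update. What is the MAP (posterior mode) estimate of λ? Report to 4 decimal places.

0.2023

With a Gamma(shape α, rate β) prior on the exponential rate λ, the posterior after n observations with total T = Σxᵢ is Gamma(α+n, β+T).
Sum of observations T = 64.3 seconds; n = 7.
Posterior: Gamma(8.0+7, 4.9+64.3) = Gamma(15.0, 69.2).
Mode = (α−1)/β = 0.2023.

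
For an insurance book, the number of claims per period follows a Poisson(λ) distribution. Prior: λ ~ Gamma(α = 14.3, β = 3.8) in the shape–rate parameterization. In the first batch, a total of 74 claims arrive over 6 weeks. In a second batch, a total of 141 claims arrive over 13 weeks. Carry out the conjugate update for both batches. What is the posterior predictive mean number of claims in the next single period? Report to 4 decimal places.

With a Gamma(shape α, rate β) prior, the Poisson likelihood is conjugate: the posterior is Gamma(α + ΣXᵢ, β + n).
After batch 1: Gamma(α+S, β+n) = Gamma(14.3+74, 3.8+6) = Gamma(88.3, 9.8).
After batch 2: Gamma(α+S, β+n) = Gamma(88.3+141, 9.8+13) = Gamma(229.3, 22.8).
The predictive distribution for one future period is NegBinom with mean α/β = 10.0570.

10.0570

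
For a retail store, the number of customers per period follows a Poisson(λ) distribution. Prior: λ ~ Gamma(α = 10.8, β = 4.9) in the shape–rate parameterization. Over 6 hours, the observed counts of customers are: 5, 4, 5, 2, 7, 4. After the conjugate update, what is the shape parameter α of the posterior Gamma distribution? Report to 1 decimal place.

37.8

With a Gamma(shape α, rate β) prior, the Poisson likelihood is conjugate: the posterior is Gamma(α + ΣXᵢ, β + n).
Sum of counts S = 27 over n = 6 hours.
Posterior: Gamma(α+S, β+n) = Gamma(10.8+27, 4.9+6) = Gamma(37.8, 10.9).
Posterior α = 37.8.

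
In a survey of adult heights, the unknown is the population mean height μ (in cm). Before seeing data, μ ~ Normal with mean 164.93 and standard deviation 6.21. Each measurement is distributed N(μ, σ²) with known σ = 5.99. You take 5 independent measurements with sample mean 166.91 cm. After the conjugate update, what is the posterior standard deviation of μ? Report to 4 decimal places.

2.4597

For Normal data with known variance σ², a Normal(μ₀, σ₀²) prior on μ is conjugate. Posterior precision = 1/σ₀² + n/σ²; posterior mean is the precision-weighted average of μ₀ and x̄.
σ₀² = 6.21² = 38.5641, σ² = 5.99² = 35.8801; σ² + n·σ₀² = 35.8801 + 5·38.5641 = 228.7006.
Posterior precision = 1/σ₀² + n/σ² = 1/38.5641 + 5/35.8801 = (σ² + n·σ₀²)/(σ₀²σ²) = 228.7006/(38.5641·35.8801); posterior variance σₙ² = σ₀²σ²/(σ² + n·σ₀²) = 38.5641·35.8801/228.7006 = 6.050197.
Posterior SD = √σₙ² = √(38.5641·35.8801/228.7006) = 2.4597.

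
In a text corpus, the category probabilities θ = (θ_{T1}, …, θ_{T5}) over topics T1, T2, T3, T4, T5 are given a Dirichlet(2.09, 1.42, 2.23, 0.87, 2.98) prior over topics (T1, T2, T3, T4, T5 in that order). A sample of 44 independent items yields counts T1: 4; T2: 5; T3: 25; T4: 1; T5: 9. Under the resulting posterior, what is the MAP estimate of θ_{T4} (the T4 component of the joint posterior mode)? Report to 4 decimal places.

The Dirichlet prior is conjugate to the Multinomial likelihood: each posterior αⱼ = prior αⱼ + observed count nⱼ.
Posterior concentration: (6.09, 6.42, 27.23, 1.87, 11.98), total = 53.59.
Joint mode component: (α_{T4}−1)/(Σα−K) = 0.87/48.59 = 0.0179.

0.0179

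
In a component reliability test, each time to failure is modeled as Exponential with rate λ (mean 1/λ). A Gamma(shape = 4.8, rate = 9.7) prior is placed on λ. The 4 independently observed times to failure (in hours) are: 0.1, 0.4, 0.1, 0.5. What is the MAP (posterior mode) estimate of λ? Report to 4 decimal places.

0.7222

With a Gamma(shape α, rate β) prior on the exponential rate λ, the posterior after n observations with total T = Σxᵢ is Gamma(α+n, β+T).
Sum of observations T = 1.1 hours; n = 4.
Posterior: Gamma(4.8+4, 9.7+1.1) = Gamma(8.8, 10.8).
Mode = (α−1)/β = 0.7222.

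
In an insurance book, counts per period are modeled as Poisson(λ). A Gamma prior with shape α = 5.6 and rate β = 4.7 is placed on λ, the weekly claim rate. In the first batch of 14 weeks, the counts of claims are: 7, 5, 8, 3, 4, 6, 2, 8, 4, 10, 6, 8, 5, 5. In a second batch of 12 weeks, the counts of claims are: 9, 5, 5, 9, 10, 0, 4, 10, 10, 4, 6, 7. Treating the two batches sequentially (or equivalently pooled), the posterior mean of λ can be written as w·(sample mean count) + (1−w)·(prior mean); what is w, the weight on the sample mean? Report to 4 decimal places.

With a Gamma(shape α, rate β) prior, the Poisson likelihood is conjugate: the posterior is Gamma(α + ΣXᵢ, β + n).
Total number of weeks: n = 14 + 12 = 26.
Posterior mean = (α₀+S)/(β₀+n) = [n/(β₀+n)]·(S/n) + [β₀/(β₀+n)]·(α₀/β₀), so only n and β₀ enter the weight.
Weight on data w = n/(β₀+n) = 26/(4.7+26) = 26/30.7 = 0.8469.

0.8469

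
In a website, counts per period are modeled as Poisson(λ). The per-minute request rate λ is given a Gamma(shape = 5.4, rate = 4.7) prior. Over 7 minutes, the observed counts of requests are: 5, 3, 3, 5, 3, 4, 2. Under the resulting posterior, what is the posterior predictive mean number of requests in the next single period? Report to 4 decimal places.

2.5983

With a Gamma(shape α, rate β) prior, the Poisson likelihood is conjugate: the posterior is Gamma(α + ΣXᵢ, β + n).
Sum of counts S = 25 over n = 7 minutes.
Posterior: Gamma(α+S, β+n) = Gamma(5.4+25, 4.7+7) = Gamma(30.4, 11.7).
The predictive distribution for one future period is NegBinom with mean α/β = 2.5983.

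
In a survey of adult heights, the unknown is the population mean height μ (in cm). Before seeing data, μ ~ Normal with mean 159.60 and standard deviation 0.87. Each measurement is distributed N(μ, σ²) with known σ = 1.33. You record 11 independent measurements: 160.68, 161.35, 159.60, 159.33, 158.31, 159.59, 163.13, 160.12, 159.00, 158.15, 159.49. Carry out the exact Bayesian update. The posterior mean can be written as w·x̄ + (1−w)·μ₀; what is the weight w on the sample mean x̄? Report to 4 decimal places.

For Normal data with known variance σ², a Normal(μ₀, σ₀²) prior on μ is conjugate. Posterior precision = 1/σ₀² + n/σ²; posterior mean is the precision-weighted average of μ₀ and x̄.
σ₀² = 0.87² = 0.7569, σ² = 1.33² = 1.7689. Prior precision 1/σ₀² = 1/0.7569; data precision n/σ² = 11/1.7689.
w = (n/σ²)/(1/σ₀² + n/σ²) = n·σ₀²/(σ² + n·σ₀²) = 11·0.7569/(1.7689 + 11·0.7569) = 8.3259/10.0948 = 0.8248.

0.8248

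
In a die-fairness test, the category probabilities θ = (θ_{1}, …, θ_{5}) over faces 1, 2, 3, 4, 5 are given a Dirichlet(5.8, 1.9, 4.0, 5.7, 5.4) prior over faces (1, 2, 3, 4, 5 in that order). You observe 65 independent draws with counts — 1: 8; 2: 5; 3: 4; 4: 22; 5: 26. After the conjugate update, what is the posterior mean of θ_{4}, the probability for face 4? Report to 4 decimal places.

The Dirichlet prior is conjugate to the Multinomial likelihood: each posterior αⱼ = prior αⱼ + observed count nⱼ.
Posterior concentration: (13.8, 6.9, 8.0, 27.7, 31.4), total = 87.8.
E[θ_{4}|data] = α_{4}/Σα = 27.7/87.8 = 0.3155.

0.3155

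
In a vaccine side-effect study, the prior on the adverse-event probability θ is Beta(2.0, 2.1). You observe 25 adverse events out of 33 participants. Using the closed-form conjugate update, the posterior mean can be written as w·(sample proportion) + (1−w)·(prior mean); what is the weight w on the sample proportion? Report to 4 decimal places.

The Beta prior is conjugate to a Binomial/Bernoulli likelihood; the update adds successes to α and failures to β.
Posterior mean = (α₀+k)/(α₀+β₀+n) = [n/(α₀+β₀+n)]·(k/n) + [(α₀+β₀)/(α₀+β₀+n)]·α₀/(α₀+β₀), so only n and the prior enter the weight.
The weight on the data is w = n/(α₀+β₀+n) = 33/(2.0+2.1+33) = 33/37.1 = 0.8895.

0.8895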